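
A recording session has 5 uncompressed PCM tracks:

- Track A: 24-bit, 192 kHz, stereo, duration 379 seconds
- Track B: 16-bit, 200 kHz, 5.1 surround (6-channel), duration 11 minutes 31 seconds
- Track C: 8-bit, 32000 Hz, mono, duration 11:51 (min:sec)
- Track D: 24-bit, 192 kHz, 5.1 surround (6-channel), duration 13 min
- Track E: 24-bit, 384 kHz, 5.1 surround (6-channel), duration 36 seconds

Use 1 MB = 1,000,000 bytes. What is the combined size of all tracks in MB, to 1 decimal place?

5062.3 MB

Track A: 192,000 × 379 × 3 × 2 = 436,608,000 bytes.
Track B: 11 minutes 31 seconds = 691 s; 200,000 × 691 × 2 × 6 = 1,658,400,000 bytes.
Track C: 11:51 (min:sec) = 711 s; 32,000 × 711 × 1 × 1 = 22,752,000 bytes.
Track D: 13 min = 780 s; 192,000 × 780 × 3 × 6 = 2,695,680,000 bytes.
Track E: 384,000 × 36 × 3 × 6 = 248,832,000 bytes.
Total = 5,062,272,000 bytes = 5062.3 MB.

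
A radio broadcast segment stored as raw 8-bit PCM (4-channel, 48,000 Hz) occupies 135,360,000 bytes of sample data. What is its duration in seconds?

Byte rate = 48,000 × 1 × 4 = 192,000 bytes/s.
Duration = 135,360,000 / 192,000 = 705 s.

705 seconds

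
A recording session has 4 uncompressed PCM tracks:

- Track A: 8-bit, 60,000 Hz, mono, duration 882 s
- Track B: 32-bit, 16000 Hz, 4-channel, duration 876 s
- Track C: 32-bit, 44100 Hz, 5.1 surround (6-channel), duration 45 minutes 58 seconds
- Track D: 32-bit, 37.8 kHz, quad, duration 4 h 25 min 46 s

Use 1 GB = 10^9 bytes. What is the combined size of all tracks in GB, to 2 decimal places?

Track A: 60,000 × 882 × 1 × 1 = 52,920,000 bytes.
Track B: 16,000 × 876 × 4 × 4 = 224,256,000 bytes.
Track C: 45 minutes 58 seconds = 2,758 s; 44,100 × 2,758 × 4 × 6 = 2,919,067,200 bytes.
Track D: 4 h 25 min 46 s = 15,946 s; 37,800 × 15,946 × 4 × 4 = 9,644,140,800 bytes.
Total = 12,840,384,000 bytes = 12.84 GB.

12.84 GB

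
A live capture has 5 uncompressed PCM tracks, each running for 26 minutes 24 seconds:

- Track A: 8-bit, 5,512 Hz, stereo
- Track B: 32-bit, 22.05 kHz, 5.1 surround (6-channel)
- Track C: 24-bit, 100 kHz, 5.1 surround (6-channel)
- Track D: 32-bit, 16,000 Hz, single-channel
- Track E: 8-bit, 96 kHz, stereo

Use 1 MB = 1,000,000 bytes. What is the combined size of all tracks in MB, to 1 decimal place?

26 minutes 24 seconds = 1,584 s.
Track A: 5,512 × 1,584 × 1 × 2 = 17,462,016 bytes.
Track B: 22,050 × 1,584 × 4 × 6 = 838,252,800 bytes.
Track C: 100,000 × 1,584 × 3 × 6 = 2,851,200,000 bytes.
Track D: 16,000 × 1,584 × 4 × 1 = 101,376,000 bytes.
Track E: 96,000 × 1,584 × 1 × 2 = 304,128,000 bytes.
Total = 4,112,418,816 bytes = 4112.4 MB.

4112.4 MB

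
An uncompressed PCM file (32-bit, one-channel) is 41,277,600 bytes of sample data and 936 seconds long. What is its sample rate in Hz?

11,025 Hz

Bytes = sample_rate × seconds × bytes_per_sample × channels.
sample_rate = 41,277,600 / (936 × 4 × 1) = 41,277,600 / 3,744 = 11,025 Hz.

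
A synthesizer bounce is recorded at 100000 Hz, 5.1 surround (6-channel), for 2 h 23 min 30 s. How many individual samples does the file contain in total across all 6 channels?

2 h 23 min 30 s = 8,610 s.
100,000 × 8,610 s × 6 ch = 5,166,000,000 samples.

5,166,000,000 samples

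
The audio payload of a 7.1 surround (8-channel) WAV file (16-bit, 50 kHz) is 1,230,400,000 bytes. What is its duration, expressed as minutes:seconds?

25:38

Byte rate = 50,000 × 2 × 8 = 800,000 bytes/s.
Duration = 1,230,400,000 / 800,000 = 1,538 s.
1,538 s = 25:38.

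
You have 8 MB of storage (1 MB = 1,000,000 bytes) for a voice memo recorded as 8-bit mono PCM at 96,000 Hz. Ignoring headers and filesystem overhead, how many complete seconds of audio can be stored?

83 seconds

Uncompressed byte rate = 96,000 × 1 × 1 = 96,000 bytes/s.
Capacity = 8 × 1,000,000 = 8,000,000 bytes.
8,000,000 / 96,000 ≈ 83.33 s → 83 seconds.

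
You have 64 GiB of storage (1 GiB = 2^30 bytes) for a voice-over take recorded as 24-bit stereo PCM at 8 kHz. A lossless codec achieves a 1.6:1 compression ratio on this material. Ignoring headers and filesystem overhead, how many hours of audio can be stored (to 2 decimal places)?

Uncompressed byte rate = 8,000 × 3 × 2 = 48,000 bytes/s.
After 1.6:1 compression, effective rate ≈ 30000 bytes/s.
Capacity = 64 × 1,073,741,824 = 68,719,476,736 bytes.
68,719,476,736 / effective rate ≈ 2290649.22 s → 636.29 hours.

636.29 hours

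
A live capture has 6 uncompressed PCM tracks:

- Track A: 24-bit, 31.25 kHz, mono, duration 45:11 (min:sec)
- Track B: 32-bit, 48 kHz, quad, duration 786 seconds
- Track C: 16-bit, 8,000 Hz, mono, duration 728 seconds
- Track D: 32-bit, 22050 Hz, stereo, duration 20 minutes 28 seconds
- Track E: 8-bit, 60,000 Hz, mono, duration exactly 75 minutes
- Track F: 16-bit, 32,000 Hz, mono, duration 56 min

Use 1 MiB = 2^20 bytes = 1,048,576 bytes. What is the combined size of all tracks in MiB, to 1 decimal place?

1498.3 MiB

Track A: 45:11 (min:sec) = 2,711 s; 31,250 × 2,711 × 3 × 1 = 254,156,250 bytes.
Track B: 48,000 × 786 × 4 × 4 = 603,648,000 bytes.
Track C: 8,000 × 728 × 2 × 1 = 11,648,000 bytes.
Track D: 20 minutes 28 seconds = 1,228 s; 22,050 × 1,228 × 4 × 2 = 216,619,200 bytes.
Track E: exactly 75 minutes = 4,500 s; 60,000 × 4,500 × 1 × 1 = 270,000,000 bytes.
Track F: 56 min = 3,360 s; 32,000 × 3,360 × 2 × 1 = 215,040,000 bytes.
Total = 1,571,111,450 bytes = 1498.3 MiB.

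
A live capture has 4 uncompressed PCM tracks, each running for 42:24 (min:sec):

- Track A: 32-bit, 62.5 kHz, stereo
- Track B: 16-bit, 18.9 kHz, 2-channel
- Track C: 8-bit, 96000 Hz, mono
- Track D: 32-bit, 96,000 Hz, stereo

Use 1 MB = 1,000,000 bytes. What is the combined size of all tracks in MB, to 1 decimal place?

42:24 (min:sec) = 2,544 s.
Track A: 62,500 × 2,544 × 4 × 2 = 1,272,000,000 bytes.
Track B: 18,900 × 2,544 × 2 × 2 = 192,326,400 bytes.
Track C: 96,000 × 2,544 × 1 × 1 = 244,224,000 bytes.
Track D: 96,000 × 2,544 × 4 × 2 = 1,953,792,000 bytes.
Total = 3,662,342,400 bytes = 3662.3 MB.

3662.3 MB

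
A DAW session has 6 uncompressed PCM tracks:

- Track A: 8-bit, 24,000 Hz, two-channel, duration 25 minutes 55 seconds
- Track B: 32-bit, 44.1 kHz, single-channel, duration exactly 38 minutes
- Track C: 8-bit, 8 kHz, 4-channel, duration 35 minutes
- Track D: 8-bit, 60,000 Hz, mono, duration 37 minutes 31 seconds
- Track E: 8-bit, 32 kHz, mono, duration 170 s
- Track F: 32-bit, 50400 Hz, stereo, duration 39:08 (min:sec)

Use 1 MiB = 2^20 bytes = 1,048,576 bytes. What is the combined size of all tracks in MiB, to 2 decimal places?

Track A: 25 minutes 55 seconds = 1,555 s; 24,000 × 1,555 × 1 × 2 = 74,640,000 bytes.
Track B: exactly 38 minutes = 2,280 s; 44,100 × 2,280 × 4 × 1 = 402,192,000 bytes.
Track C: 35 minutes = 2,100 s; 8,000 × 2,100 × 1 × 4 = 67,200,000 bytes.
Track D: 37 minutes 31 seconds = 2,251 s; 60,000 × 2,251 × 1 × 1 = 135,060,000 bytes.
Track E: 32,000 × 170 × 1 × 1 = 5,440,000 bytes.
Track F: 39:08 (min:sec) = 2,348 s; 50,400 × 2,348 × 4 × 2 = 946,713,600 bytes.
Total = 1,631,245,600 bytes = 1555.68 MiB.

1555.68 MiB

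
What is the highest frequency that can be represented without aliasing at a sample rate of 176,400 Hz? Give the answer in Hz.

88,200 Hz

Nyquist frequency = sample rate / 2 = 176,400 / 2 = 88,200 Hz.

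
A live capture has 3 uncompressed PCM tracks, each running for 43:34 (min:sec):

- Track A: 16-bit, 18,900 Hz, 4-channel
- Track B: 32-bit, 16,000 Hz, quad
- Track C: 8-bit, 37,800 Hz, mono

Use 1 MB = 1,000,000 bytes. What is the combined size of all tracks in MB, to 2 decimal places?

43:34 (min:sec) = 2,614 s.
Track A: 18,900 × 2,614 × 2 × 4 = 395,236,800 bytes.
Track B: 16,000 × 2,614 × 4 × 4 = 669,184,000 bytes.
Track C: 37,800 × 2,614 × 1 × 1 = 98,809,200 bytes.
Total = 1,163,230,000 bytes = 1163.23 MB.

1163.23 MB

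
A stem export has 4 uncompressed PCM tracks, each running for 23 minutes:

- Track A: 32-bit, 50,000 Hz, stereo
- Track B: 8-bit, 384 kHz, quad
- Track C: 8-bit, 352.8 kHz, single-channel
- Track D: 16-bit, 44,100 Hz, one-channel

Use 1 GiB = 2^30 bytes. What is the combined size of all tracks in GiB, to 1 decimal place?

3.1 GiB

23 minutes = 1,380 s.
Track A: 50,000 × 1,380 × 4 × 2 = 552,000,000 bytes.
Track B: 384,000 × 1,380 × 1 × 4 = 2,119,680,000 bytes.
Track C: 352,800 × 1,380 × 1 × 1 = 486,864,000 bytes.
Track D: 44,100 × 1,380 × 2 × 1 = 121,716,000 bytes.
Total = 3,280,260,000 bytes = 3.1 GiB.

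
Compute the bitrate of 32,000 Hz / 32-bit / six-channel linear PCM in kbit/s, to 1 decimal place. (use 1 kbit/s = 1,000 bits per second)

6144.0 kbit/s

Bit rate = 32,000 × 32 × 6 = 6,144,000 bits/s.
= 6144.0 kbit/s.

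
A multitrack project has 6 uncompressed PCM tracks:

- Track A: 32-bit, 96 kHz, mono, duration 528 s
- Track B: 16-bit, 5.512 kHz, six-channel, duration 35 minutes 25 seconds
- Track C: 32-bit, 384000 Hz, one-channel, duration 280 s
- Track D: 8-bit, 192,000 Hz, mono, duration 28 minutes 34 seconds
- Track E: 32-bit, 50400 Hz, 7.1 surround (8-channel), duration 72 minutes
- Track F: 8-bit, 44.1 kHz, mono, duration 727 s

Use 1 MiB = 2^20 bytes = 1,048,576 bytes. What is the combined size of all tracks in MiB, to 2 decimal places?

Track A: 96,000 × 528 × 4 × 1 = 202,752,000 bytes.
Track B: 35 minutes 25 seconds = 2,125 s; 5,512 × 2,125 × 2 × 6 = 140,556,000 bytes.
Track C: 384,000 × 280 × 4 × 1 = 430,080,000 bytes.
Track D: 28 minutes 34 seconds = 1,714 s; 192,000 × 1,714 × 1 × 1 = 329,088,000 bytes.
Track E: 72 minutes = 4,320 s; 50,400 × 4,320 × 4 × 8 = 6,967,296,000 bytes.
Track F: 44,100 × 727 × 1 × 1 = 32,060,700 bytes.
Total = 8,101,832,700 bytes = 7726.51 MiB.

7726.51 MiB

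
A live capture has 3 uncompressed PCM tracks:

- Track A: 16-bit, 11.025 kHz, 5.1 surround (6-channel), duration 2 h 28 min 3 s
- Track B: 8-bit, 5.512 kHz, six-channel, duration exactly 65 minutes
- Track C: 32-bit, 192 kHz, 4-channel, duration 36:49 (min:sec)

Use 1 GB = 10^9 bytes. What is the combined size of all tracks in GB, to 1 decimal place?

Track A: 2 h 28 min 3 s = 8,883 s; 11,025 × 8,883 × 2 × 6 = 1,175,220,900 bytes.
Track B: exactly 65 minutes = 3,900 s; 5,512 × 3,900 × 1 × 6 = 128,980,800 bytes.
Track C: 36:49 (min:sec) = 2,209 s; 192,000 × 2,209 × 4 × 4 = 6,786,048,000 bytes.
Total = 8,090,249,700 bytes = 8.1 GB.

8.1 GB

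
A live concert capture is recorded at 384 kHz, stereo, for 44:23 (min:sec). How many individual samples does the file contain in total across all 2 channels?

2,045,184,000 samples

44:23 (min:sec) = 2,663 s.
384,000 × 2,663 s × 2 ch = 2,045,184,000 samples.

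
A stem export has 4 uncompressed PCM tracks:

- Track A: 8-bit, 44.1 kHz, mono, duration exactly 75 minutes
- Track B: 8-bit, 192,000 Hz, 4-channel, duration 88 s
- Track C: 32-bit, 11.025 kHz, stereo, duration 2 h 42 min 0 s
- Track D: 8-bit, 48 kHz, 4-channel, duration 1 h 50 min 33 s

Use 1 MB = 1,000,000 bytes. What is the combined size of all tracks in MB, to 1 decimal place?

2396.9 MB

Track A: exactly 75 minutes = 4,500 s; 44,100 × 4,500 × 1 × 1 = 198,450,000 bytes.
Track B: 192,000 × 88 × 1 × 4 = 67,584,000 bytes.
Track C: 2 h 42 min 0 s = 9,720 s; 11,025 × 9,720 × 4 × 2 = 857,304,000 bytes.
Track D: 1 h 50 min 33 s = 6,633 s; 48,000 × 6,633 × 1 × 4 = 1,273,536,000 bytes.
Total = 2,396,874,000 bytes = 2396.9 MB.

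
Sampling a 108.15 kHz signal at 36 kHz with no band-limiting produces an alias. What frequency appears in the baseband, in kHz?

0.15 kHz

Nyquist = 36,000/2 = 18,000 Hz; 108,150 Hz exceeds it.
Alias = |108,150 − 3×36,000| = |108,150 − 108,000| = 150 Hz = 0.15 kHz.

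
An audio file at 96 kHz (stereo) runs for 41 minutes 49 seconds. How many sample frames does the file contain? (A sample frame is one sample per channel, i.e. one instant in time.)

240,864,000 sample frames

41 minutes 49 seconds = 2,509 s.
96,000 samples/s × 2,509 s = 240,864,000 frames.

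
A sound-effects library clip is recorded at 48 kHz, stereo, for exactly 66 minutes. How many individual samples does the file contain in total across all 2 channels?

380,160,000 samples

exactly 66 minutes = 3,960 s.
48,000 × 3,960 s × 2 ch = 380,160,000 samples.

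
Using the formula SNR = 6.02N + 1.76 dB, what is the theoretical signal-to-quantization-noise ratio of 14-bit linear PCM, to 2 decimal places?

6.02 × 14 + 1.76 = 86.04 dB.

86.04 dB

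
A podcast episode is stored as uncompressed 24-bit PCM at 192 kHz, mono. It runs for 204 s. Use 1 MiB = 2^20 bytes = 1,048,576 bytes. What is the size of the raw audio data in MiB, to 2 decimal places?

112.06 MiB

Bytes = 192,000 samples/s × 204 s × 3 bytes/sample × 1 ch = 117,504,000 bytes.
117,504,000 / 1,048,576 = 112.06 MiB.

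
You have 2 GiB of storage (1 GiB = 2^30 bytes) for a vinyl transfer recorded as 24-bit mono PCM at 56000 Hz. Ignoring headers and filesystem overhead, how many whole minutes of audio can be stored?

Uncompressed byte rate = 56,000 × 3 × 1 = 168,000 bytes/s.
Capacity = 2 × 1,073,741,824 = 2,147,483,648 bytes.
2,147,483,648 / 168,000 ≈ 12782.64 s → 213 minutes.

213 minutes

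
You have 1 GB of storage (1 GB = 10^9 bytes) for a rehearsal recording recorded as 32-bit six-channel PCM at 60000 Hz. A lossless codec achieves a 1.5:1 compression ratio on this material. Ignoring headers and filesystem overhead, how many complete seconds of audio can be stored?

1,041 seconds

Uncompressed byte rate = 60,000 × 4 × 6 = 1,440,000 bytes/s.
After 1.5:1 compression, effective rate ≈ 960000 bytes/s.
Capacity = 1 × 1,000,000,000 = 1,000,000,000 bytes.
1,000,000,000 / effective rate ≈ 1041.67 s → 1,041 seconds.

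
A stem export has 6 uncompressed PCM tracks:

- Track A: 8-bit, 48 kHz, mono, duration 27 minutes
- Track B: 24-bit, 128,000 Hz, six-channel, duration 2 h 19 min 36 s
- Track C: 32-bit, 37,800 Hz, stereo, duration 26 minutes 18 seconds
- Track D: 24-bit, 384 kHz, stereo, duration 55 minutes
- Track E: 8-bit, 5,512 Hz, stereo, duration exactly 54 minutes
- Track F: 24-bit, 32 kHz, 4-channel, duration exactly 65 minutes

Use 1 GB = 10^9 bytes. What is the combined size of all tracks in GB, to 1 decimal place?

29.0 GB

Track A: 27 minutes = 1,620 s; 48,000 × 1,620 × 1 × 1 = 77,760,000 bytes.
Track B: 2 h 19 min 36 s = 8,376 s; 128,000 × 8,376 × 3 × 6 = 19,298,304,000 bytes.
Track C: 26 minutes 18 seconds = 1,578 s; 37,800 × 1,578 × 4 × 2 = 477,187,200 bytes.
Track D: 55 minutes = 3,300 s; 384,000 × 3,300 × 3 × 2 = 7,603,200,000 bytes.
Track E: exactly 54 minutes = 3,240 s; 5,512 × 3,240 × 1 × 2 = 35,717,760 bytes.
Track F: exactly 65 minutes = 3,900 s; 32,000 × 3,900 × 3 × 4 = 1,497,600,000 bytes.
Total = 28,989,768,960 bytes = 29.0 GB.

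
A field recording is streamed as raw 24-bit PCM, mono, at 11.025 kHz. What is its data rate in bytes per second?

33,075 bytes/s

Bit rate = 11,025 × 24 × 1 = 264,600 bits/s.
264,600 / 8 = 33,075 bytes/s.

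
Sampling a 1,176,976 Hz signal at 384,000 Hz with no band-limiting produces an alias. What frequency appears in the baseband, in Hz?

Nyquist = 384,000/2 = 192,000 Hz; 1,176,976 Hz exceeds it.
Alias = |1,176,976 − 3×384,000| = |1,176,976 − 1,152,000| = 24,976 Hz.

24,976 Hz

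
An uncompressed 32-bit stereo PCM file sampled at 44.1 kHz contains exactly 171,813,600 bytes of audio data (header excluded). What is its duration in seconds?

Byte rate = 44,100 × 4 × 2 = 352,800 bytes/s.
Duration = 171,813,600 / 352,800 = 487 s.

487 seconds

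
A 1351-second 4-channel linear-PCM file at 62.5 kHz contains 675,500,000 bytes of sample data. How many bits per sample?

Bytes per sample = 675,500,000 / (62,500 × 1,351 × 4) = 675,500,000 / 337,750,000 = 2.
Bit depth = 2 × 8 = 16 bits.

16 bits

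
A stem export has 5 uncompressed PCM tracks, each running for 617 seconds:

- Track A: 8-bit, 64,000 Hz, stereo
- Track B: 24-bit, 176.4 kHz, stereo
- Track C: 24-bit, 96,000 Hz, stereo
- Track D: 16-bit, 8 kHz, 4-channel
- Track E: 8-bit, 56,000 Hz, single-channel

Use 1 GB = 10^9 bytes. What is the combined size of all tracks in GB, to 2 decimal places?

Track A: 64,000 × 617 × 1 × 2 = 78,976,000 bytes.
Track B: 176,400 × 617 × 3 × 2 = 653,032,800 bytes.
Track C: 96,000 × 617 × 3 × 2 = 355,392,000 bytes.
Track D: 8,000 × 617 × 2 × 4 = 39,488,000 bytes.
Track E: 56,000 × 617 × 1 × 1 = 34,552,000 bytes.
Total = 1,161,440,800 bytes = 1.16 GB.

1.16 GB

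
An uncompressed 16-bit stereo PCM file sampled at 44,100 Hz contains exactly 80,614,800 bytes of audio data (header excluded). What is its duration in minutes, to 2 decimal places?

Byte rate = 44,100 × 2 × 2 = 176,400 bytes/s.
Duration = 80,614,800 / 176,400 = 457 s.
457 s / 60 = 7.62 minutes.

7.62 minutes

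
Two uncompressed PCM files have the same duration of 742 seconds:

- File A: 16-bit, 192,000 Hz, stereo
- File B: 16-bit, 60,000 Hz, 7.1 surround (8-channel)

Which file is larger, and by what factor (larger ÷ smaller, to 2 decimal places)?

File A: 192,000 × 2 × 2 = 768,000 bytes/s.
File B: 60,000 × 2 × 8 = 960,000 bytes/s.
File B is larger; ratio = 712,320,000 / 569,856,000 = 1.25.

File B, by a factor of 1.25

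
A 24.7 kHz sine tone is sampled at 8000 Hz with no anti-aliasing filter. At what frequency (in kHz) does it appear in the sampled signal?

Nyquist = 8,000/2 = 4,000 Hz; 24,700 Hz exceeds it.
Alias = |24,700 − 3×8,000| = |24,700 − 24,000| = 700 Hz = 0.7 kHz.

0.7 kHz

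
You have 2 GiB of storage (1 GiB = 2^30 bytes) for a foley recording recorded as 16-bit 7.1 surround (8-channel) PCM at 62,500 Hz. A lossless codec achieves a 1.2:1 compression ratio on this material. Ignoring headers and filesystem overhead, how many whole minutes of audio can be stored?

Uncompressed byte rate = 62,500 × 2 × 8 = 1,000,000 bytes/s.
After 1.2:1 compression, effective rate ≈ 833333.33 bytes/s.
Capacity = 2 × 1,073,741,824 = 2,147,483,648 bytes.
2,147,483,648 / effective rate ≈ 2576.98 s → 42 minutes.

42 minutes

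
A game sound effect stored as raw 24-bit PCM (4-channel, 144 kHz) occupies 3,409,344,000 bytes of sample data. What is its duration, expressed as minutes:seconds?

Byte rate = 144,000 × 3 × 4 = 1,728,000 bytes/s.
Duration = 3,409,344,000 / 1,728,000 = 1,973 s.
1,973 s = 32:53.

32:53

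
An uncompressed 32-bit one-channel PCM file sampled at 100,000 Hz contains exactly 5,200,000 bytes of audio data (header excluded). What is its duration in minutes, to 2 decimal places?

0.22 minutes

Byte rate = 100,000 × 4 × 1 = 400,000 bytes/s.
Duration = 5,200,000 / 400,000 = 13 s.
13 s / 60 = 0.22 minutes.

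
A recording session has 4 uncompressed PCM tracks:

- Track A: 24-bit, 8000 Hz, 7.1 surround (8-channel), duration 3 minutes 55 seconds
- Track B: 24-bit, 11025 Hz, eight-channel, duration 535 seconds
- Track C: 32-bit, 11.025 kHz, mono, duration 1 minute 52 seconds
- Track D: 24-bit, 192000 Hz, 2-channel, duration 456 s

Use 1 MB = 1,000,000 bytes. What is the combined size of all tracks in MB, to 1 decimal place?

Track A: 3 minutes 55 seconds = 235 s; 8,000 × 235 × 3 × 8 = 45,120,000 bytes.
Track B: 11,025 × 535 × 3 × 8 = 141,561,000 bytes.
Track C: 1 minute 52 seconds = 112 s; 11,025 × 112 × 4 × 1 = 4,939,200 bytes.
Track D: 192,000 × 456 × 3 × 2 = 525,312,000 bytes.
Total = 716,932,200 bytes = 716.9 MB.

716.9 MB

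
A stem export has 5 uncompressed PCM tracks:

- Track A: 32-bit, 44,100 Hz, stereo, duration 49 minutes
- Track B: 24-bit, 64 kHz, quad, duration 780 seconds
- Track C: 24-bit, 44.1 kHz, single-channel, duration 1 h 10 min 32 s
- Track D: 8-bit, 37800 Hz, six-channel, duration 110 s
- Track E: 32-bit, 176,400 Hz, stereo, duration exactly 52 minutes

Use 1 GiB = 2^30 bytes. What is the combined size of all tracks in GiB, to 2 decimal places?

Track A: 49 minutes = 2,940 s; 44,100 × 2,940 × 4 × 2 = 1,037,232,000 bytes.
Track B: 64,000 × 780 × 3 × 4 = 599,040,000 bytes.
Track C: 1 h 10 min 32 s = 4,232 s; 44,100 × 4,232 × 3 × 1 = 559,893,600 bytes.
Track D: 37,800 × 110 × 1 × 6 = 24,948,000 bytes.
Track E: exactly 52 minutes = 3,120 s; 176,400 × 3,120 × 4 × 2 = 4,402,944,000 bytes.
Total = 6,624,057,600 bytes = 6.17 GiB.

6.17 GiB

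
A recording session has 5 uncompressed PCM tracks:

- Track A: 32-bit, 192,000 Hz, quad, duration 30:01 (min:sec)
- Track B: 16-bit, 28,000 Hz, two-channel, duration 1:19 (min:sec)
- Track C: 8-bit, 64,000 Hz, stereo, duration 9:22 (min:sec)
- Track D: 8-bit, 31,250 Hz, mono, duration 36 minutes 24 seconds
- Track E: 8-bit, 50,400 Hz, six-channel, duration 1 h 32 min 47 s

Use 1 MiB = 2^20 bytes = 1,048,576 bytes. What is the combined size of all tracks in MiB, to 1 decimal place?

7024.0 MiB

Track A: 30:01 (min:sec) = 1,801 s; 192,000 × 1,801 × 4 × 4 = 5,532,672,000 bytes.
Track B: 1:19 (min:sec) = 79 s; 28,000 × 79 × 2 × 2 = 8,848,000 bytes.
Track C: 9:22 (min:sec) = 562 s; 64,000 × 562 × 1 × 2 = 71,936,000 bytes.
Track D: 36 minutes 24 seconds = 2,184 s; 31,250 × 2,184 × 1 × 1 = 68,250,000 bytes.
Track E: 1 h 32 min 47 s = 5,567 s; 50,400 × 5,567 × 1 × 6 = 1,683,460,800 bytes.
Total = 7,365,166,800 bytes = 7024.0 MiB.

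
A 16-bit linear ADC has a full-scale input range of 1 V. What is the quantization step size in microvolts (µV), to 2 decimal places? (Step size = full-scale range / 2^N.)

1 V / 2^16 = 1 / 65,536 V = 15.26 µV.

15.26 µV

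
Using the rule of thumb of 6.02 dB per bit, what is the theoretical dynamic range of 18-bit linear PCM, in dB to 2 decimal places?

108.36 dB

18 × 6.02 = 108.36 dB.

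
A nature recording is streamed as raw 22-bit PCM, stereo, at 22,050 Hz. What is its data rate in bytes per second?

Bit rate = 22,050 × 22 × 2 = 970,200 bits/s.
970,200 / 8 = 121,275 bytes/s.

121,275 bytes/s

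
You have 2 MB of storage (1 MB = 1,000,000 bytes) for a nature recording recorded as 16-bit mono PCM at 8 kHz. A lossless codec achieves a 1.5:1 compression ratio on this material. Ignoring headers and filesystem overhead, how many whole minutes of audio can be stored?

Uncompressed byte rate = 8,000 × 2 × 1 = 16,000 bytes/s.
After 1.5:1 compression, effective rate ≈ 10666.67 bytes/s.
Capacity = 2 × 1,000,000 = 2,000,000 bytes.
2,000,000 / effective rate ≈ 187.5 s → 3 minutes.

3 minutes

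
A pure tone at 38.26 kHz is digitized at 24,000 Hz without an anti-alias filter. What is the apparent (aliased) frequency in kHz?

Nyquist = 24,000/2 = 12,000 Hz; 38,260 Hz exceeds it.
Alias = |38,260 − 2×24,000| = |38,260 − 48,000| = 9,740 Hz = 9.74 kHz.

9.74 kHz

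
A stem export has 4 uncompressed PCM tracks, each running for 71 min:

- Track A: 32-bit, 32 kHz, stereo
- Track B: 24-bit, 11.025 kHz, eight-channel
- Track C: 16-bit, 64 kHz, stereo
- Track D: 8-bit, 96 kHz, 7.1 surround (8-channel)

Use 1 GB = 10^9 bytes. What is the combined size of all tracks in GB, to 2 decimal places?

6.58 GB

71 min = 4,260 s.
Track A: 32,000 × 4,260 × 4 × 2 = 1,090,560,000 bytes.
Track B: 11,025 × 4,260 × 3 × 8 = 1,127,196,000 bytes.
Track C: 64,000 × 4,260 × 2 × 2 = 1,090,560,000 bytes.
Track D: 96,000 × 4,260 × 1 × 8 = 3,271,680,000 bytes.
Total = 6,579,996,000 bytes = 6.58 GB.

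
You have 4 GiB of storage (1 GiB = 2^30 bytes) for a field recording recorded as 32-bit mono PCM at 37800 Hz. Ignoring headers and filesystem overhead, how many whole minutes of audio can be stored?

Uncompressed byte rate = 37,800 × 4 × 1 = 151,200 bytes/s.
Capacity = 4 × 1,073,741,824 = 4,294,967,296 bytes.
4,294,967,296 / 151,200 ≈ 28405.87 s → 473 minutes.

473 minutes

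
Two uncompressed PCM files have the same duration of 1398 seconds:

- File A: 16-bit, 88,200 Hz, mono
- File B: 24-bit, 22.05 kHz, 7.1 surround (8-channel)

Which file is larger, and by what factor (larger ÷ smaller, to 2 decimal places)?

File A: 88,200 × 2 × 1 = 176,400 bytes/s.
File B: 22,050 × 3 × 8 = 529,200 bytes/s.
File B is larger; ratio = 739,821,600 / 246,607,200 = 3.00.

File B, by a factor of 3.00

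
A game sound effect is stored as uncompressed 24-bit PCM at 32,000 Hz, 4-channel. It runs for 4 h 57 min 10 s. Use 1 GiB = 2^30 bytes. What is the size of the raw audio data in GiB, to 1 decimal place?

Duration = 4 h 57 min 10 s = 17,830 s.
Bytes = 32,000 samples/s × 17,830 s × 3 bytes/sample × 4 ch = 6,846,720,000 bytes.
6,846,720,000 / 1,073,741,824 = 6.4 GiB.

6.4 GiB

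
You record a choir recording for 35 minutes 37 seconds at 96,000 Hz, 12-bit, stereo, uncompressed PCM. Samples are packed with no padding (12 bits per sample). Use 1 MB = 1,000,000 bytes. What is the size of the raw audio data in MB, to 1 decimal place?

615.5 MB

Duration = 35 minutes 37 seconds = 2,137 s.
Bits = 96,000 × 2,137 × 12 × 2 = 4,923,648,000 bits = 615,456,000 bytes.
615,456,000 / 1,000,000 = 615.5 MB.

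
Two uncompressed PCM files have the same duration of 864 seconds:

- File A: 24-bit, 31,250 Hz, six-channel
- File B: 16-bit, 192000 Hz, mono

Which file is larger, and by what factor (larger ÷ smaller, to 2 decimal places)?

File A, by a factor of 1.46

File A: 31,250 × 3 × 6 = 562,500 bytes/s.
File B: 192,000 × 2 × 1 = 384,000 bytes/s.
File A is larger; ratio = 486,000,000 / 331,776,000 = 1.46.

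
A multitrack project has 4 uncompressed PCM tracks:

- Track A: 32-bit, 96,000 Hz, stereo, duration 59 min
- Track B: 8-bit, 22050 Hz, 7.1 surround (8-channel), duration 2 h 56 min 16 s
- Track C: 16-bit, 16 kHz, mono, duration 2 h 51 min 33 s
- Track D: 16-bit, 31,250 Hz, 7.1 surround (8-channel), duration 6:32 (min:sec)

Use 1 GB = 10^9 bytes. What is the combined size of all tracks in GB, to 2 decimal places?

Track A: 59 min = 3,540 s; 96,000 × 3,540 × 4 × 2 = 2,718,720,000 bytes.
Track B: 2 h 56 min 16 s = 10,576 s; 22,050 × 10,576 × 1 × 8 = 1,865,606,400 bytes.
Track C: 2 h 51 min 33 s = 10,293 s; 16,000 × 10,293 × 2 × 1 = 329,376,000 bytes.
Track D: 6:32 (min:sec) = 392 s; 31,250 × 392 × 2 × 8 = 196,000,000 bytes.
Total = 5,109,702,400 bytes = 5.11 GB.

5.11 GB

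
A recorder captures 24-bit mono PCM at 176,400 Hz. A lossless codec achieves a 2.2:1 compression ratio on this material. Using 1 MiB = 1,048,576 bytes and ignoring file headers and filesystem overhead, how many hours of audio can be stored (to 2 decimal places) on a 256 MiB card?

0.31 hours

Uncompressed byte rate = 176,400 × 3 × 1 = 529,200 bytes/s.
After 2.2:1 compression, effective rate ≈ 240545.45 bytes/s.
Capacity = 256 × 1,048,576 = 268,435,456 bytes.
268,435,456 / effective rate ≈ 1115.94 s → 0.31 hours.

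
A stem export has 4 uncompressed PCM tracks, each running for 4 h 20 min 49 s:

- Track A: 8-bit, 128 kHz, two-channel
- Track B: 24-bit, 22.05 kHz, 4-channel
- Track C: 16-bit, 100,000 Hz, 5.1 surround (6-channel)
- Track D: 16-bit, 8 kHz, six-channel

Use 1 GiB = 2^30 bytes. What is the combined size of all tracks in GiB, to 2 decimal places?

26.48 GiB

4 h 20 min 49 s = 15,649 s.
Track A: 128,000 × 15,649 × 1 × 2 = 4,006,144,000 bytes.
Track B: 22,050 × 15,649 × 3 × 4 = 4,140,725,400 bytes.
Track C: 100,000 × 15,649 × 2 × 6 = 18,778,800,000 bytes.
Track D: 8,000 × 15,649 × 2 × 6 = 1,502,304,000 bytes.
Total = 28,427,973,400 bytes = 26.48 GiB.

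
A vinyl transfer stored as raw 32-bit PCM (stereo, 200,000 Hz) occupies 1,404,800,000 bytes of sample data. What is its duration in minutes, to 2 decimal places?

14.63 minutes

Byte rate = 200,000 × 4 × 2 = 1,600,000 bytes/s.
Duration = 1,404,800,000 / 1,600,000 = 878 s.
878 s / 60 = 14.63 minutes.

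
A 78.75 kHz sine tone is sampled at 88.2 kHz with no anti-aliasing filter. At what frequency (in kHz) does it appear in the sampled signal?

9.45 kHz

Nyquist = 88,200/2 = 44,100 Hz; 78,750 Hz exceeds it.
Alias = |78,750 − 1×88,200| = |78,750 − 88,200| = 9,450 Hz = 9.45 kHz.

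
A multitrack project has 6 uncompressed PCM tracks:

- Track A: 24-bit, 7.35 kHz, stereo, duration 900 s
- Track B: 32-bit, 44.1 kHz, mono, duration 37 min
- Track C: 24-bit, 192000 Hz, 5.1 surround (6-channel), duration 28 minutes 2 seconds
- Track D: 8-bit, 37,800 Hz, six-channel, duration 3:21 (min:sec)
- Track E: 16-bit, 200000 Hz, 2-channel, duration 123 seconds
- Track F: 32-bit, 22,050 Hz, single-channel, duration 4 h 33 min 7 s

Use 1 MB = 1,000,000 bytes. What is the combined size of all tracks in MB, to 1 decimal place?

Track A: 7,350 × 900 × 3 × 2 = 39,690,000 bytes.
Track B: 37 min = 2,220 s; 44,100 × 2,220 × 4 × 1 = 391,608,000 bytes.
Track C: 28 minutes 2 seconds = 1,682 s; 192,000 × 1,682 × 3 × 6 = 5,812,992,000 bytes.
Track D: 3:21 (min:sec) = 201 s; 37,800 × 201 × 1 × 6 = 45,586,800 bytes.
Track E: 200,000 × 123 × 2 × 2 = 98,400,000 bytes.
Track F: 4 h 33 min 7 s = 16,387 s; 22,050 × 16,387 × 4 × 1 = 1,445,333,400 bytes.
Total = 7,833,610,200 bytes = 7833.6 MB.

7833.6 MB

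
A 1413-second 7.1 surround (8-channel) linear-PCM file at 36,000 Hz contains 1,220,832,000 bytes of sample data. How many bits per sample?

24 bits

Bytes per sample = 1,220,832,000 / (36,000 × 1,413 × 8) = 1,220,832,000 / 406,944,000 = 3.
Bit depth = 3 × 8 = 24 bits.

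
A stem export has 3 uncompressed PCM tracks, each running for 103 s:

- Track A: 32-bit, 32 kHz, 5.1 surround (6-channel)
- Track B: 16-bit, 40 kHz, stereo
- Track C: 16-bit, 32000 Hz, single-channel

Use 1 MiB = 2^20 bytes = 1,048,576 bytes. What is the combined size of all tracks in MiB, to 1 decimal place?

Track A: 32,000 × 103 × 4 × 6 = 79,104,000 bytes.
Track B: 40,000 × 103 × 2 × 2 = 16,480,000 bytes.
Track C: 32,000 × 103 × 2 × 1 = 6,592,000 bytes.
Total = 102,176,000 bytes = 97.4 MiB.

97.4 MiB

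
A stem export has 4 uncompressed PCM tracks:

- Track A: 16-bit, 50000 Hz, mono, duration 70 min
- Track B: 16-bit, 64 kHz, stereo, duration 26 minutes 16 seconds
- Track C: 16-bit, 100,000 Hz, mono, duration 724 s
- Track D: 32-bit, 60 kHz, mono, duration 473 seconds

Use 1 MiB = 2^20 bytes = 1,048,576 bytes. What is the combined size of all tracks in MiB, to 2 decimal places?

1031.66 MiB

Track A: 70 min = 4,200 s; 50,000 × 4,200 × 2 × 1 = 420,000,000 bytes.
Track B: 26 minutes 16 seconds = 1,576 s; 64,000 × 1,576 × 2 × 2 = 403,456,000 bytes.
Track C: 100,000 × 724 × 2 × 1 = 144,800,000 bytes.
Track D: 60,000 × 473 × 4 × 1 = 113,520,000 bytes.
Total = 1,081,776,000 bytes = 1031.66 MiB.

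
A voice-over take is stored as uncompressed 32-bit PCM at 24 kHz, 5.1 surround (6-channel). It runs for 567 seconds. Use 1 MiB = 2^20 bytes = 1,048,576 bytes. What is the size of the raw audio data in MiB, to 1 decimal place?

311.5 MiB

Bytes = 24,000 samples/s × 567 s × 4 bytes/sample × 6 ch = 326,592,000 bytes.
326,592,000 / 1,048,576 = 311.5 MiB.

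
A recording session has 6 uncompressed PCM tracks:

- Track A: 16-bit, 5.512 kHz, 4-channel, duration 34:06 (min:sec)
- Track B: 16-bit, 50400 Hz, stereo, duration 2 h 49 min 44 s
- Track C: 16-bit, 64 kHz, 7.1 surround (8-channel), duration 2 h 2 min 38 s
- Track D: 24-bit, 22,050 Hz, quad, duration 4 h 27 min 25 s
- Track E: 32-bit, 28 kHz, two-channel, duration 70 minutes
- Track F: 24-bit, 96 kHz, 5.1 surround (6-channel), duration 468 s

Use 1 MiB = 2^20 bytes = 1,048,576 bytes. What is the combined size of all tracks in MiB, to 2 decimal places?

Track A: 34:06 (min:sec) = 2,046 s; 5,512 × 2,046 × 2 × 4 = 90,220,416 bytes.
Track B: 2 h 49 min 44 s = 10,184 s; 50,400 × 10,184 × 2 × 2 = 2,053,094,400 bytes.
Track C: 2 h 2 min 38 s = 7,358 s; 64,000 × 7,358 × 2 × 8 = 7,534,592,000 bytes.
Track D: 4 h 27 min 25 s = 16,045 s; 22,050 × 16,045 × 3 × 4 = 4,245,507,000 bytes.
Track E: 70 minutes = 4,200 s; 28,000 × 4,200 × 4 × 2 = 940,800,000 bytes.
Track F: 96,000 × 468 × 3 × 6 = 808,704,000 bytes.
Total = 15,672,917,816 bytes = 14946.86 MiB.

14946.86 MiB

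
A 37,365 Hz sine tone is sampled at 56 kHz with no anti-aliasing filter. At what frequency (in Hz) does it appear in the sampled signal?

Nyquist = 56,000/2 = 28,000 Hz; 37,365 Hz exceeds it.
Alias = |37,365 − 1×56,000| = |37,365 − 56,000| = 18,635 Hz.

18,635 Hz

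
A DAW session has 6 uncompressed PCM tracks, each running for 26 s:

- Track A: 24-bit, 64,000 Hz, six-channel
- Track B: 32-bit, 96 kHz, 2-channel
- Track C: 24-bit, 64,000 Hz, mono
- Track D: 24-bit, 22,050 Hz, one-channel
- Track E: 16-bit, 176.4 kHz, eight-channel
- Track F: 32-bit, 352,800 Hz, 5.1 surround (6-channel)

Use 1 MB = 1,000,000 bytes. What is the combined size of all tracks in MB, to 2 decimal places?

Track A: 64,000 × 26 × 3 × 6 = 29,952,000 bytes.
Track B: 96,000 × 26 × 4 × 2 = 19,968,000 bytes.
Track C: 64,000 × 26 × 3 × 1 = 4,992,000 bytes.
Track D: 22,050 × 26 × 3 × 1 = 1,719,900 bytes.
Track E: 176,400 × 26 × 2 × 8 = 73,382,400 bytes.
Track F: 352,800 × 26 × 4 × 6 = 220,147,200 bytes.
Total = 350,161,500 bytes = 350.16 MB.

350.16 MB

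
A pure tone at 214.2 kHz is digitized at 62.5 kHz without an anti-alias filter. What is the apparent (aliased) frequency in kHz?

26.7 kHz

Nyquist = 62,500/2 = 31,250 Hz; 214,200 Hz exceeds it.
Alias = |214,200 − 3×62,500| = |214,200 − 187,500| = 26,700 Hz = 26.7 kHz.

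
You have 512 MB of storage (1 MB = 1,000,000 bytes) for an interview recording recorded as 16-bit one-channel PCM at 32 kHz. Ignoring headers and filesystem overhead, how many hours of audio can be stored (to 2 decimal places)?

2.22 hours

Uncompressed byte rate = 32,000 × 2 × 1 = 64,000 bytes/s.
Capacity = 512 × 1,000,000 = 512,000,000 bytes.
512,000,000 / 64,000 ≈ 8000 s → 2.22 hours.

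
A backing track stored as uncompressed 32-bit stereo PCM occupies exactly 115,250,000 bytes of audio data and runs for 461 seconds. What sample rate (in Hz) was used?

31,250 Hz

Bytes = sample_rate × seconds × bytes_per_sample × channels.
sample_rate = 115,250,000 / (461 × 4 × 2) = 115,250,000 / 3,688 = 31,250 Hz.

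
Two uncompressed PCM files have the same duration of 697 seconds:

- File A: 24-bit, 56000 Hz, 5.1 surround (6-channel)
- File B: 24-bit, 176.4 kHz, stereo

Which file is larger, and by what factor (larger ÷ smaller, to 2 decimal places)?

File B, by a factor of 1.05

File A: 56,000 × 3 × 6 = 1,008,000 bytes/s.
File B: 176,400 × 3 × 2 = 1,058,400 bytes/s.
File B is larger; ratio = 737,704,800 / 702,576,000 = 1.05.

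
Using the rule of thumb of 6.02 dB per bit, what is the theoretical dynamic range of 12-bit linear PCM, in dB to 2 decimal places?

12 × 6.02 = 72.24 dB.

72.24 dB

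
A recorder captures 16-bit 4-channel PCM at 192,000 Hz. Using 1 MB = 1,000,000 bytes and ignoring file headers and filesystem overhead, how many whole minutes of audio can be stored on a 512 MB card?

5 minutes

Uncompressed byte rate = 192,000 × 2 × 4 = 1,536,000 bytes/s.
Capacity = 512 × 1,000,000 = 512,000,000 bytes.
512,000,000 / 1,536,000 ≈ 333.33 s → 5 minutes.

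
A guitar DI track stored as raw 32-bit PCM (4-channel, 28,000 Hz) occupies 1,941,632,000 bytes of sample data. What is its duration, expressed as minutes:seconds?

72:14

Byte rate = 28,000 × 4 × 4 = 448,000 bytes/s.
Duration = 1,941,632,000 / 448,000 = 4,334 s.
4,334 s = 72:14.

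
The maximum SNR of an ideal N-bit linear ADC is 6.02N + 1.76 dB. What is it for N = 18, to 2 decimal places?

110.12 dB

6.02 × 18 + 1.76 = 110.12 dB.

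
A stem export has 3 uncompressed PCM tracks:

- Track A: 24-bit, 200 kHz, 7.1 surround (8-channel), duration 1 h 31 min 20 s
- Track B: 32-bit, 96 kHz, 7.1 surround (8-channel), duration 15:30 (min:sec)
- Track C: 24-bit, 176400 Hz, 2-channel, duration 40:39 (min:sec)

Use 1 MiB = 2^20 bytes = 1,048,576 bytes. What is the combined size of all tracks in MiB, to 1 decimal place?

30271.9 MiB

Track A: 1 h 31 min 20 s = 5,480 s; 200,000 × 5,480 × 3 × 8 = 26,304,000,000 bytes.
Track B: 15:30 (min:sec) = 930 s; 96,000 × 930 × 4 × 8 = 2,856,960,000 bytes.
Track C: 40:39 (min:sec) = 2,439 s; 176,400 × 2,439 × 3 × 2 = 2,581,437,600 bytes.
Total = 31,742,397,600 bytes = 30271.9 MiB.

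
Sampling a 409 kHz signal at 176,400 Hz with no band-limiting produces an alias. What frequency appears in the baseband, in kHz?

Nyquist = 176,400/2 = 88,200 Hz; 409,000 Hz exceeds it.
Alias = |409,000 − 2×176,400| = |409,000 − 352,800| = 56,200 Hz = 56.2 kHz.

56.2 kHz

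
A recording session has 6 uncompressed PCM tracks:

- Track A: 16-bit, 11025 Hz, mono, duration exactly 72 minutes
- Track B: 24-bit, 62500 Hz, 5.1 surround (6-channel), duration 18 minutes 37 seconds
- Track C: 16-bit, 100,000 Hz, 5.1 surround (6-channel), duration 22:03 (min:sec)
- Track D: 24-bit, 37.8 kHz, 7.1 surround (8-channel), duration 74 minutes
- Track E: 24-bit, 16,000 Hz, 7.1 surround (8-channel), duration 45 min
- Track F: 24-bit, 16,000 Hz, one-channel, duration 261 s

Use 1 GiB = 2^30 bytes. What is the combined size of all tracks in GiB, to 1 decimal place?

7.5 GiB

Track A: exactly 72 minutes = 4,320 s; 11,025 × 4,320 × 2 × 1 = 95,256,000 bytes.
Track B: 18 minutes 37 seconds = 1,117 s; 62,500 × 1,117 × 3 × 6 = 1,256,625,000 bytes.
Track C: 22:03 (min:sec) = 1,323 s; 100,000 × 1,323 × 2 × 6 = 1,587,600,000 bytes.
Track D: 74 minutes = 4,440 s; 37,800 × 4,440 × 3 × 8 = 4,027,968,000 bytes.
Track E: 45 min = 2,700 s; 16,000 × 2,700 × 3 × 8 = 1,036,800,000 bytes.
Track F: 16,000 × 261 × 3 × 1 = 12,528,000 bytes.
Total = 8,016,777,000 bytes = 7.5 GiB.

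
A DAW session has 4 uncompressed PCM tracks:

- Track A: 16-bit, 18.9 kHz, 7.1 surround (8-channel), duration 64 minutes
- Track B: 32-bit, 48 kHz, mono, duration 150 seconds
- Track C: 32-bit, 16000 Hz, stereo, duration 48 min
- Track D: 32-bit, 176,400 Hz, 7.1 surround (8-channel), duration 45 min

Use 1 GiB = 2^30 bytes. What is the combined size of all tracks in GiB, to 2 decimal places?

Track A: 64 minutes = 3,840 s; 18,900 × 3,840 × 2 × 8 = 1,161,216,000 bytes.
Track B: 48,000 × 150 × 4 × 1 = 28,800,000 bytes.
Track C: 48 min = 2,880 s; 16,000 × 2,880 × 4 × 2 = 368,640,000 bytes.
Track D: 45 min = 2,700 s; 176,400 × 2,700 × 4 × 8 = 15,240,960,000 bytes.
Total = 16,799,616,000 bytes = 15.65 GiB.

15.65 GiB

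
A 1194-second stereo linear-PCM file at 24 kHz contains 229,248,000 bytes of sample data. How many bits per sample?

32 bits

Bytes per sample = 229,248,000 / (24,000 × 1,194 × 2) = 229,248,000 / 57,312,000 = 4.
Bit depth = 4 × 8 = 32 bits.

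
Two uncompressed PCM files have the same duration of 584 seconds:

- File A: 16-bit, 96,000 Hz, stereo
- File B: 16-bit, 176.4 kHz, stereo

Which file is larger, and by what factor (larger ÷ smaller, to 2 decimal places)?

File A: 96,000 × 2 × 2 = 384,000 bytes/s.
File B: 176,400 × 2 × 2 = 705,600 bytes/s.
File B is larger; ratio = 412,070,400 / 224,256,000 = 1.84.

File B, by a factor of 1.84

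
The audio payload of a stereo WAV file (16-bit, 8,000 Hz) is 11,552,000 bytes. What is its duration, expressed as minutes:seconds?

6:01

Byte rate = 8,000 × 2 × 2 = 32,000 bytes/s.
Duration = 11,552,000 / 32,000 = 361 s.
361 s = 6:01.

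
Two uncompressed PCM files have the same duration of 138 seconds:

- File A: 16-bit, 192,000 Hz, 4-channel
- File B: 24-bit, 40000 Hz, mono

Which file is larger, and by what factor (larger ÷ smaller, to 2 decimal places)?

File A: 192,000 × 2 × 4 = 1,536,000 bytes/s.
File B: 40,000 × 3 × 1 = 120,000 bytes/s.
File A is larger; ratio = 211,968,000 / 16,560,000 = 12.80.

File A, by a factor of 12.80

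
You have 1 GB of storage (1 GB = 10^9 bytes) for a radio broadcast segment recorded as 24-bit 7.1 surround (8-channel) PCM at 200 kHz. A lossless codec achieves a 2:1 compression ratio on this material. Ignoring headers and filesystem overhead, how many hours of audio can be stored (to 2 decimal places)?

Uncompressed byte rate = 200,000 × 3 × 8 = 4,800,000 bytes/s.
After 2:1 compression, effective rate ≈ 2400000 bytes/s.
Capacity = 1 × 1,000,000,000 = 1,000,000,000 bytes.
1,000,000,000 / effective rate ≈ 416.67 s → 0.12 hours.

0.12 hours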